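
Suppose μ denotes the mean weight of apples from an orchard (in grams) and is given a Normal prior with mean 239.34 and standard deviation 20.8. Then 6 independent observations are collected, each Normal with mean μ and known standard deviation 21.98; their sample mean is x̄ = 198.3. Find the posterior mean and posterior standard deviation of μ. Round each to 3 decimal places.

Prior precision 1/τ₀² = 1/20.8² = 0.00231139; data precision n/σ² = 6/21.98² = 0.0124193.
Posterior precision = 0.00231139 + 0.0124193 = 0.0147307, giving posterior SD = 1/√0.0147307 = 8.239.
Posterior mean = (0.00231139·239.34 + 0.0124193·198.3) / 0.0147307 = 204.740.

Posterior mean ≈ 204.740; posterior SD ≈ 8.239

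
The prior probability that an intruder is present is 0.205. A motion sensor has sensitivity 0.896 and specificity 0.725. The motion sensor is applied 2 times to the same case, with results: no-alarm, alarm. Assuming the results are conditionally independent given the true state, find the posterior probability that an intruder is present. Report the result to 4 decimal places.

With H the event that an intruder is present, the joint likelihood of the observed sequence is P(data|H) = 0.104·0.896 = 0.093184 and P(data|¬H) = 0.725·0.275 = 0.19937.
Bayes: P(H|data) = 0.205·0.093184 / (0.205·0.093184 + 0.795·0.19937) = 0.019103/0.17761 = 0.1076.

Posterior P(H) ≈ 0.1076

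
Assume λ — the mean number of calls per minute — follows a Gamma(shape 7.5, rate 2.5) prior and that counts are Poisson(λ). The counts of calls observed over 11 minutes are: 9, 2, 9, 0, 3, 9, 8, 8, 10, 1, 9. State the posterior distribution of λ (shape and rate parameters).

Posterior: Gamma(shape=75.5, rate=13.5)

Total count ∑xᵢ = 68 over n = 11 minutes.
Gamma is conjugate to the Poisson likelihood: posterior is Gamma(shape = 7.5+68 = 75.5, rate = 2.5+11 = 13.5).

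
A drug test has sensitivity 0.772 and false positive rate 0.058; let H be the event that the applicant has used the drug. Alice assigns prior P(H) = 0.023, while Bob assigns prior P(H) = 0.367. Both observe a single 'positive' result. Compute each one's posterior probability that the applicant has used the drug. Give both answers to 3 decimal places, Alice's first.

The likelihood ratio for a 'positive' result is 0.772/0.058 = 13.310.
Alice: prior odds 0.023/0.977 = 0.023541; posterior odds 0.31334; posterior probability 0.239.
Bob: prior odds 0.367/0.633 = 0.57978; posterior odds 7.7171; posterior probability 0.885.

Alice: 0.239; Bob: 0.885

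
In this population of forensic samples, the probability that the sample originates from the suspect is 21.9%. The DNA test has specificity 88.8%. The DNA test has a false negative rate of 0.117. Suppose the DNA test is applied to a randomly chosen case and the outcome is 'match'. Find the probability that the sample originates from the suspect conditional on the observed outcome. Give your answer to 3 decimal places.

Let H be the event that the sample originates from the suspect. P(H) = 0.219, so P(¬H) = 0.781. With E the 'match' result, P(E|H) = 0.883 and P(E|¬H) = 0.112.
P(E) = 0.883·0.219 + 0.112·0.781 = 0.19338 + 0.087472 = 0.28085.
By Bayes' theorem, P(H|E) = 0.19338 / 0.28085 = 0.689.

P(H | E) ≈ 0.689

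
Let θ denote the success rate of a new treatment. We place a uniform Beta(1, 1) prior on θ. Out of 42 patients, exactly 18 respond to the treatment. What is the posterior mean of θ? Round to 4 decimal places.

Posterior mean ≈ 0.4318

The binomial likelihood is conjugate to the Beta prior: with 18 successes and 24 failures, the posterior is Beta(1+18, 1+24) = Beta(19, 25).
E[θ | data] = 19/(19+25) = 0.4318.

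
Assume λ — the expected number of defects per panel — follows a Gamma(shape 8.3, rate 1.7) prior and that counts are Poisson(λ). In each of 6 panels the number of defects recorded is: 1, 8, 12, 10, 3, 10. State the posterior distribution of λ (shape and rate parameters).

The Poisson likelihood adds the total count to the shape and the number of exposure periods to the rate. Here ∑xᵢ = 44 and n = 6, so shape 8.3→52.3 and rate 1.7→7.7.

Posterior: Gamma(shape=52.3, rate=7.7)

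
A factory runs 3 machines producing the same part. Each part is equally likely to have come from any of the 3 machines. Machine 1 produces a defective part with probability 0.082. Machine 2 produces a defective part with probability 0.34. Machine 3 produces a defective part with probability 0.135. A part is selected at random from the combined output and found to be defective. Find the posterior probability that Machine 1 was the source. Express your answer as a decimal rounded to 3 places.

Tabulate prior·likelihood by source: [1] prior 0.333333, lik 0.082, product 0.02733; [2] prior 0.333333, lik 0.34, product 0.1133; [3] prior 0.333333, lik 0.135, product 0.04500.
Normalizing constant = 0.18567; the posterior for Machine 1 is its product over the sum, 0.02733/0.18567 = 0.147.

Posterior probability ≈ 0.147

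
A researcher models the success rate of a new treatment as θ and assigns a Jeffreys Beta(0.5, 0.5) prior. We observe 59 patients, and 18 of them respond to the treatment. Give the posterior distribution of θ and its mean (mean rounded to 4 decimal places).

Posterior: Beta(18.5, 41.5); mean ≈ 0.3083

Observing 18 successes and 41 failures updates Beta(0.5, 0.5) by adding the success and failure counts to the two shape parameters: α = 0.5+18 = 18.5, β = 0.5+41 = 41.5.
Posterior mean = α/(α+β) = 18.5/60 = 0.3083.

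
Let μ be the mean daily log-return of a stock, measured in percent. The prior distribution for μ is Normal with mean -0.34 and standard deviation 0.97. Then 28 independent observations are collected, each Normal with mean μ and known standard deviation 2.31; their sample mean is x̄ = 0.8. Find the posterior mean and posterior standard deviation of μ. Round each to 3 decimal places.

With known σ, the Normal prior is conjugate. Weight on the data is w = (n/σ²)/(n/σ² + 1/τ₀²) = 5.24728/(5.24728+1.06281) = 0.83157.
Posterior mean = w·x̄ + (1−w)·μ₀ = 0.83157·0.8 + 0.16843·-0.34 = 0.608. Posterior variance = 1/(5.24728+1.06281) = 0.158476, so SD = 0.398.

Posterior mean ≈ 0.608; posterior SD ≈ 0.398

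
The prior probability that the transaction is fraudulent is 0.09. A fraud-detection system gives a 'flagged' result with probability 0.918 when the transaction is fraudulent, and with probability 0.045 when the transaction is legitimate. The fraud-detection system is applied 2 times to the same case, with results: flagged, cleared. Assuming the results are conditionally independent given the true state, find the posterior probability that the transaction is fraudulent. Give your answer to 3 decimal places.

Let H be the event that the transaction is fraudulent; start with P(H) = 0.09. P('flagged'|H) = 0.918, P('flagged'|¬H) = 0.045.
Update on result 1 ('flagged'): P(H) ← 0.918·0.0900 / (0.918·0.0900 + 0.045·0.9100) = 0.082620/0.12357 = 0.6686.
Update on result 2 ('cleared'): P(H) ← 0.082·0.6686 / (0.082·0.6686 + 0.955·0.3314) = 0.054826/0.37130 = 0.1477.

Posterior P(H) ≈ 0.148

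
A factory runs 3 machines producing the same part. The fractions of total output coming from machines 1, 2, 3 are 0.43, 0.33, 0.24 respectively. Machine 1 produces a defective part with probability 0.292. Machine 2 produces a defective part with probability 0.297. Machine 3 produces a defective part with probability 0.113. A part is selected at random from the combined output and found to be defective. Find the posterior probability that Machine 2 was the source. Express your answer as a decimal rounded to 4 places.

Posterior probability ≈ 0.3910

Tabulate prior·likelihood by source: [1] prior 0.43, lik 0.292, product 0.1256; [2] prior 0.33, lik 0.297, product 0.09801; [3] prior 0.24, lik 0.113, product 0.02712.
Normalizing constant = 0.25069; the posterior for Machine 2 is its product over the sum, 0.09801/0.25069 = 0.3910.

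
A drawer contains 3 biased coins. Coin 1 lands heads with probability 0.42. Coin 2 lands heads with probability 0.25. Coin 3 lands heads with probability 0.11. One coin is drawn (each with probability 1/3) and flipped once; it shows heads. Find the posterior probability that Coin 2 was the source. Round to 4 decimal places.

Tabulate prior·likelihood by source: [1] prior 0.333333, lik 0.42, product 0.1400; [2] prior 0.333333, lik 0.25, product 0.08333; [3] prior 0.333333, lik 0.11, product 0.03667.
Normalizing constant = 0.26000; the posterior for Coin 2 is its product over the sum, 0.08333/0.26000 = 0.3205.

Posterior probability ≈ 0.3205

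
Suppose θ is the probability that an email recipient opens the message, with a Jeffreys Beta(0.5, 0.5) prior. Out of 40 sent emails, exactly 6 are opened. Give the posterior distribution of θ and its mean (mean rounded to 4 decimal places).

The binomial likelihood is conjugate to the Beta prior: with 6 successes and 34 failures, the posterior is Beta(0.5+6, 0.5+34) = Beta(6.5, 34.5).
E[θ | data] = 6.5/(6.5+34.5) = 0.1585.

Posterior: Beta(6.5, 34.5); mean ≈ 0.1585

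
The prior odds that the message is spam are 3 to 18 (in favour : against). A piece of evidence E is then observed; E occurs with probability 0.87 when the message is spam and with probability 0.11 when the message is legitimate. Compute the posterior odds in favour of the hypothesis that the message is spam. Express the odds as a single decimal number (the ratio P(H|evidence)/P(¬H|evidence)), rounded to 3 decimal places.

Prior odds = 3/18 = 0.16667. In log-odds, ln(0.16667) = -1.7918.
Add log likelihood ratio: ln(7.9091) = 2.0680.
Posterior log-odds = 0.27625, so posterior odds = exp(0.27625) = 1.3182.

Posterior odds ≈ 1.318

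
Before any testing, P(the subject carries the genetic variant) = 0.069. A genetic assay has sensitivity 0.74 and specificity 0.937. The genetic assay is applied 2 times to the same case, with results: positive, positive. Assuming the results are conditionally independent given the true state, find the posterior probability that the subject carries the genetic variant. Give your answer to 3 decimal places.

Let H be the event that the subject carries the genetic variant; start with P(H) = 0.069. P('positive'|H) = 0.74, P('positive'|¬H) = 0.063.
Update on result 1 ('positive'): P(H) ← 0.74·0.0690 / (0.74·0.0690 + 0.063·0.9310) = 0.051060/0.10971 = 0.4654.
Update on result 2 ('positive'): P(H) ← 0.74·0.4654 / (0.74·0.4654 + 0.063·0.5346) = 0.34439/0.37807 = 0.9109.

Posterior P(H) ≈ 0.911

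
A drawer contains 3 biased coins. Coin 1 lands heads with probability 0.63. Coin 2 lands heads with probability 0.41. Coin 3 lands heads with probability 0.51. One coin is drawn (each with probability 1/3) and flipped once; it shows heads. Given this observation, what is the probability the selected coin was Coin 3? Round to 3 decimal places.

Posterior probability ≈ 0.329

P(heads|C1) = 0.63; P(heads|C2) = 0.41; P(heads|C3) = 0.51.
Prior × likelihood for each source: 0.333333·0.63=0.2100, 0.333333·0.41=0.1367, 0.333333·0.51=0.1700. Summing gives P(heads) = 0.51667.
P(Coin 3 | heads) = 0.1700 / 0.51667 = 0.329.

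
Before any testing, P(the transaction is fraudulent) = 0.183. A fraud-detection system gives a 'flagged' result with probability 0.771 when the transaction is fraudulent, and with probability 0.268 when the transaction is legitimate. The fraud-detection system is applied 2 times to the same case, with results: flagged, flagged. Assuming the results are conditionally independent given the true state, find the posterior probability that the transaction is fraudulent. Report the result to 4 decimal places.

Posterior P(H) ≈ 0.6496

With H the event that the transaction is fraudulent, the joint likelihood of the observed sequence is P(data|H) = 0.771·0.771 = 0.59444 and P(data|¬H) = 0.268·0.268 = 0.071824.
Bayes: P(H|data) = 0.183·0.59444 / (0.183·0.59444 + 0.817·0.071824) = 0.10878/0.16746 = 0.6496.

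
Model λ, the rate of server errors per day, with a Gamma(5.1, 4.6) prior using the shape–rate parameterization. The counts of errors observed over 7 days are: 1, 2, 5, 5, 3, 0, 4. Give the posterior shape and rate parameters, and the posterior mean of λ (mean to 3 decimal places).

The Poisson likelihood adds the total count to the shape and the number of exposure periods to the rate. Here ∑xᵢ = 20 and n = 7, so shape 5.1→25.1 and rate 4.6→11.6.
Posterior mean = shape/rate = 25.1/11.6 = 2.164.

Posterior: Gamma(shape=25.1, rate=11.6); mean ≈ 2.164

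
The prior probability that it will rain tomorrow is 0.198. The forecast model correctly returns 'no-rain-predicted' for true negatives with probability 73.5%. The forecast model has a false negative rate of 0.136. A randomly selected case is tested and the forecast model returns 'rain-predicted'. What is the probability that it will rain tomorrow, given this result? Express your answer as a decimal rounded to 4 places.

Write H for 'it will rain tomorrow'. Prior odds H:¬H = 0.198/0.802 = 0.24688. For the 'rain-predicted' outcome, the likelihood ratio is 0.864/0.265 = 3.2604.
Posterior odds = 0.24688 × 3.2604 = 0.80493, so P(H|E) = 0.80493/(1+0.80493) = 0.4460.

P(H | E) ≈ 0.4460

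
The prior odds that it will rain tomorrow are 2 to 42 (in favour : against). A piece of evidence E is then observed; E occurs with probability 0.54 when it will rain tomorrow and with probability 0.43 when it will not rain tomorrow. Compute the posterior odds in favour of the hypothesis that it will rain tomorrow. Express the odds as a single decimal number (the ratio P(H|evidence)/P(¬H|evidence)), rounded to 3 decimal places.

Prior odds = 2/42 = 0.047619. In log-odds, ln(0.047619) = -3.0445.
Add log likelihood ratio: ln(1.2558) = 0.22778.
Posterior log-odds = -2.8167, so posterior odds = exp(-2.8167) = 0.059801.

Posterior odds ≈ 0.060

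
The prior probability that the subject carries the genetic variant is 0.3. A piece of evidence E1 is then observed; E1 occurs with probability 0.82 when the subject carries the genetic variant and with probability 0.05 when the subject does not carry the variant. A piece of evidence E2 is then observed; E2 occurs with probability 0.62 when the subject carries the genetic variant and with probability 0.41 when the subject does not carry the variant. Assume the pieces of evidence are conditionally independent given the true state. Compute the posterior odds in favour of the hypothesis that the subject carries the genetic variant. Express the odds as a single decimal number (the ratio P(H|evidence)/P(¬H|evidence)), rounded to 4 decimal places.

Posterior odds ≈ 10.6286

Prior odds = 0.3/(1−0.3) = 0.42857. In log-odds, ln(0.42857) = -0.84730.
Add log likelihood ratios: ln(16.400) + ln(1.5122) = 3.2108.
Posterior log-odds = 2.3635, so posterior odds = exp(2.3635) = 10.629.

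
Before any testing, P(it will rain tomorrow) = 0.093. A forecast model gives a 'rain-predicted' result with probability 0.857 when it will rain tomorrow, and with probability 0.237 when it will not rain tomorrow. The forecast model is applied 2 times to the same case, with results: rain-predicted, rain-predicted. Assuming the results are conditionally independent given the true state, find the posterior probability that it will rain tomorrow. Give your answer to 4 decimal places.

Posterior P(H) ≈ 0.5728

With H the event that it will rain tomorrow, the joint likelihood of the observed sequence is P(data|H) = 0.857·0.857 = 0.73445 and P(data|¬H) = 0.237·0.237 = 0.056169.
Bayes: P(H|data) = 0.093·0.73445 / (0.093·0.73445 + 0.907·0.056169) = 0.068304/0.11925 = 0.5728.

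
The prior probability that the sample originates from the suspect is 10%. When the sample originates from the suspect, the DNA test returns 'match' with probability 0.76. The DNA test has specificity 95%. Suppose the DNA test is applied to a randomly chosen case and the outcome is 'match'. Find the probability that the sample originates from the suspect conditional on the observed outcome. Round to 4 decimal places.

Write H for 'the sample originates from the suspect'. Prior odds H:¬H = 0.1/0.9 = 0.11111. For the 'match' outcome, the likelihood ratio is 0.76/0.05 = 15.200.
Posterior odds = 0.11111 × 15.200 = 1.6889, so P(H|E) = 1.6889/(1+1.6889) = 0.6281.

P(H | E) ≈ 0.6281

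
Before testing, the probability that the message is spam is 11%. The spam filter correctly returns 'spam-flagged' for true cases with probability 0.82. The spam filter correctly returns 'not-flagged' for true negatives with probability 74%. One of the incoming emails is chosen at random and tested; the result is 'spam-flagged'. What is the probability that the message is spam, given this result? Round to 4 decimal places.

P(H | E) ≈ 0.2805

Write H for 'the message is spam'. Prior odds H:¬H = 0.11/0.89 = 0.12360. For the 'spam-flagged' outcome, the likelihood ratio is 0.82/0.26 = 3.1538.
Posterior odds = 0.12360 × 3.1538 = 0.38980, so P(H|E) = 0.38980/(1+0.38980) = 0.2805.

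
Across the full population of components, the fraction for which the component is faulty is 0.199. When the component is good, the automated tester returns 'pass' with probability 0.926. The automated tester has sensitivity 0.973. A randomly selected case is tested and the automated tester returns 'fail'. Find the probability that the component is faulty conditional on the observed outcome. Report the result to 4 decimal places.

Write H for 'the component is faulty'. Prior odds H:¬H = 0.199/0.801 = 0.24844. For the 'fail' outcome, the likelihood ratio is 0.973/0.074 = 13.149.
Posterior odds = 0.24844 × 13.149 = 3.2666, so P(H|E) = 3.2666/(1+3.2666) = 0.7656.

P(H | E) ≈ 0.7656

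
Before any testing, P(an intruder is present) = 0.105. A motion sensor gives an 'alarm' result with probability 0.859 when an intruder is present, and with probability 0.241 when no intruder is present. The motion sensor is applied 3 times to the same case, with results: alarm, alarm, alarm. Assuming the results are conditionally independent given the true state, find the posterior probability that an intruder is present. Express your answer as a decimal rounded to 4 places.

Posterior P(H) ≈ 0.8416

Let H be the event that an intruder is present; start with P(H) = 0.105. P('alarm'|H) = 0.859, P('alarm'|¬H) = 0.241.
Update on result 1 ('alarm'): P(H) ← 0.859·0.1050 / (0.859·0.1050 + 0.241·0.8950) = 0.090195/0.30589 = 0.2949.
Update on result 2 ('alarm'): P(H) ← 0.859·0.2949 / (0.859·0.2949 + 0.241·0.7051) = 0.25329/0.42322 = 0.5985.
Update on result 3 ('alarm'): P(H) ← 0.859·0.5985 / (0.859·0.5985 + 0.241·0.4015) = 0.51408/0.61085 = 0.8416.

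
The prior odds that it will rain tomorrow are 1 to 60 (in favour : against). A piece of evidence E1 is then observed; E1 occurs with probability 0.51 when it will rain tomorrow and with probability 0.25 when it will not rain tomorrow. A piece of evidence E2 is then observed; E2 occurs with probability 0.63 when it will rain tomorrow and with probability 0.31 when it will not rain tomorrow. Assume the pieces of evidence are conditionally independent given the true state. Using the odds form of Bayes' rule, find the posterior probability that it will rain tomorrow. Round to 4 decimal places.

Prior odds = 1/60 = 0.016667.
Likelihood ratio for E1 = 0.51/0.25 = 2.0400.
Likelihood ratio for E2 = 0.63/0.31 = 2.0323.
Posterior odds = prior odds × LR₁ × LR₂ = 0.069097.
Posterior probability = odds/(1+odds) = 0.069097/1.0691 = 0.0646.

Posterior probability ≈ 0.0646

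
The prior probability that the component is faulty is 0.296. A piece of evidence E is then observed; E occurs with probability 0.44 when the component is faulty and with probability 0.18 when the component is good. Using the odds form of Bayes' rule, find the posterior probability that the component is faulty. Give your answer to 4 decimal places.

Prior odds = 0.296/(1−0.296) = 0.42045.
Likelihood ratio for E = 0.44/0.18 = 2.4444.
Posterior odds = prior odds × LR = 1.0278.
Posterior probability = odds/(1+odds) = 1.0278/2.0278 = 0.5068.

Posterior probability ≈ 0.5068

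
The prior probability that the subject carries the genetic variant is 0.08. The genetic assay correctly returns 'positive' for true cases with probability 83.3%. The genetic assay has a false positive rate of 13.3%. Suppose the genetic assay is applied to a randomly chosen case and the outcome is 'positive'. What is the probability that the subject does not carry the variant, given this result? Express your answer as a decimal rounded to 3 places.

Write H for 'the subject carries the genetic variant'. Prior odds H:¬H = 0.08/0.92 = 0.086957. For the 'positive' outcome, the likelihood ratio is 0.833/0.133 = 6.2632.
Posterior odds = 0.086957 × 6.2632 = 0.54462, so P(H|E) = 0.54462/(1+0.54462) = 0.353. Then P(¬H|E) = 1 − 0.353 = 0.647.

P(¬H | E) ≈ 0.647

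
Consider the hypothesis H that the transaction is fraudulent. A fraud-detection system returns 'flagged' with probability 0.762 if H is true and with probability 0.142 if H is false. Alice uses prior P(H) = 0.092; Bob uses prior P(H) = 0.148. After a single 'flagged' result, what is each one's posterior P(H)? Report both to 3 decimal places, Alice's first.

The likelihood ratio for a 'flagged' result is 0.762/0.142 = 5.3662.
Alice: prior odds 0.092/0.908 = 0.10132; posterior odds 0.54371; posterior probability 0.352.
Bob: prior odds 0.148/0.852 = 0.17371; posterior odds 0.93216; posterior probability 0.482.

Alice: 0.352; Bob: 0.482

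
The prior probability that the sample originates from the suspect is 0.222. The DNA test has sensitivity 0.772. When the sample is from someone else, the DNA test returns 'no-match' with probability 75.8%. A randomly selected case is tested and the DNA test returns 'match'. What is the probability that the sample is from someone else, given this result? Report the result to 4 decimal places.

Let H be the event that the sample originates from the suspect. P(H) = 0.222, so P(¬H) = 0.778. With E the 'match' result, P(E|H) = 0.772 and P(E|¬H) = 0.242.
P(E) = 0.772·0.222 + 0.242·0.778 = 0.17138 + 0.18828 = 0.35966.
By Bayes' theorem, P(H|E) = 0.17138 / 0.35966 = 0.4765. Hence P(¬H|E) = 1 − 0.4765 = 0.5235.

P(¬H | E) ≈ 0.5235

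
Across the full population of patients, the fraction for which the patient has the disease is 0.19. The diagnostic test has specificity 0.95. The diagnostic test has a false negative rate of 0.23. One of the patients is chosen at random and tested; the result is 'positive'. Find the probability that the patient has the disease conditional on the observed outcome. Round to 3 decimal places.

P(H | E) ≈ 0.783

Let H be the event that the patient has the disease. P(H) = 0.19, so P(¬H) = 0.81. With E the 'positive' result, P(E|H) = 0.77 and P(E|¬H) = 0.05.
P(E) = 0.77·0.19 + 0.05·0.81 = 0.14630 + 0.040500 = 0.18680.
By Bayes' theorem, P(H|E) = 0.14630 / 0.18680 = 0.783.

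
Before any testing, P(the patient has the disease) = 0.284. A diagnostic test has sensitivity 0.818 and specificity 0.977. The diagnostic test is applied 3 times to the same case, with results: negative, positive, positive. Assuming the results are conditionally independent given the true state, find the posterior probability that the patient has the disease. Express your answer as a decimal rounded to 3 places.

Let H be the event that the patient has the disease; start with P(H) = 0.284. P('positive'|H) = 0.818, P('positive'|¬H) = 0.023.
Update on result 1 ('negative'): P(H) ← 0.182·0.2840 / (0.182·0.2840 + 0.977·0.7160) = 0.051688/0.75122 = 0.0688.
Update on result 2 ('positive'): P(H) ← 0.818·0.0688 / (0.818·0.0688 + 0.023·0.9312) = 0.056283/0.077700 = 0.7244.
Update on result 3 ('positive'): P(H) ← 0.818·0.7244 / (0.818·0.7244 + 0.023·0.2756) = 0.59252/0.59886 = 0.9894.

Posterior P(H) ≈ 0.989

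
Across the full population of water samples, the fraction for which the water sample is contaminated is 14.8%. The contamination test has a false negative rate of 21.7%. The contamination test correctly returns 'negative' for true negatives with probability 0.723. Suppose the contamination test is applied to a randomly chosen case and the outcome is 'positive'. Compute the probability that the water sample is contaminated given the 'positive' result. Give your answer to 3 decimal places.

Let H be the event that the water sample is contaminated. P(H) = 0.148, so P(¬H) = 0.852. With E the 'positive' result, P(E|H) = 0.783 and P(E|¬H) = 0.277.
P(E) = 0.783·0.148 + 0.277·0.852 = 0.11588 + 0.23600 = 0.35189.
By Bayes' theorem, P(H|E) = 0.11588 / 0.35189 = 0.329.

P(H | E) ≈ 0.329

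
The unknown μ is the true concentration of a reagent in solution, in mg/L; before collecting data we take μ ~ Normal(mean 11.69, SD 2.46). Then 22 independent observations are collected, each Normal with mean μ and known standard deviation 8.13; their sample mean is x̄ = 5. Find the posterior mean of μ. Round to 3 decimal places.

Posterior mean ≈ 7.219

With known σ, the Normal prior is conjugate. Weight on the data is w = (n/σ²)/(n/σ² + 1/τ₀²) = 0.332845/(0.332845+0.165246) = 0.66824.
Posterior mean = w·x̄ + (1−w)·μ₀ = 0.66824·5 + 0.33176·11.69 = 7.219.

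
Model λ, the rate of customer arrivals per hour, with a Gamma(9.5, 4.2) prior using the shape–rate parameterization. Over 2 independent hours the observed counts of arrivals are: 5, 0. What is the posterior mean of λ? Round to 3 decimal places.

Total count ∑xᵢ = 5 over n = 2 hours.
Gamma is conjugate to the Poisson likelihood: posterior is Gamma(shape = 9.5+5 = 14.5, rate = 4.2+2 = 6.2).
Posterior mean = shape/rate = 14.5/6.2 = 2.339.

Posterior mean ≈ 2.339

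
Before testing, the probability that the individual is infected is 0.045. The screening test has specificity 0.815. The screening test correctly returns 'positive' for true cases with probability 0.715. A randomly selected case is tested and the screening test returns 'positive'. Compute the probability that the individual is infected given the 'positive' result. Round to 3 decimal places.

P(H | E) ≈ 0.154

Write H for 'the individual is infected'. Prior odds H:¬H = 0.045/0.955 = 0.047120. For the 'positive' outcome, the likelihood ratio is 0.715/0.185 = 3.8649.
Posterior odds = 0.047120 × 3.8649 = 0.18211, so P(H|E) = 0.18211/(1+0.18211) = 0.154.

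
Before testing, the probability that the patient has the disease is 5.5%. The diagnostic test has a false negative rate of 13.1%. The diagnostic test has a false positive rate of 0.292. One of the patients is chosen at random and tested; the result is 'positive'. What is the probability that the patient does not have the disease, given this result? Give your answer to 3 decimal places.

Let H be the event that the patient has the disease. P(H) = 0.055, so P(¬H) = 0.945. With E the 'positive' result, P(E|H) = 0.869 and P(E|¬H) = 0.292.
P(E) = 0.869·0.055 + 0.292·0.945 = 0.047795 + 0.27594 = 0.32373.
By Bayes' theorem, P(H|E) = 0.047795 / 0.32373 = 0.148. Hence P(¬H|E) = 1 − 0.148 = 0.852.

P(¬H | E) ≈ 0.852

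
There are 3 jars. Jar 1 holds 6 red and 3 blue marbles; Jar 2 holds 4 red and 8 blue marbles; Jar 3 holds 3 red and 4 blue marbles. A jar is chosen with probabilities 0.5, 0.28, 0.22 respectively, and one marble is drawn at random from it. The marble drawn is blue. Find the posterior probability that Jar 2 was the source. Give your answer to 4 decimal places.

Tabulate prior·likelihood by source: [1] prior 0.5, lik 0.3333, product 0.1667; [2] prior 0.28, lik 0.6667, product 0.1867; [3] prior 0.22, lik 0.5714, product 0.1257.
Normalizing constant = 0.47905; the posterior for Jar 2 is its product over the sum, 0.1867/0.47905 = 0.3897.

Posterior probability ≈ 0.3897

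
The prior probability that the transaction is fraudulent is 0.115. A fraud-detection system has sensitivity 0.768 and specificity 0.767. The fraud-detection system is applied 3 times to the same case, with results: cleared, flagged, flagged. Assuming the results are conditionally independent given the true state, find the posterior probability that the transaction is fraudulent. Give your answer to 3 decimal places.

Posterior P(H) ≈ 0.299

Let H be the event that the transaction is fraudulent; start with P(H) = 0.115. P('flagged'|H) = 0.768, P('flagged'|¬H) = 0.233.
Update on result 1 ('cleared'): P(H) ← 0.232·0.1150 / (0.232·0.1150 + 0.767·0.8850) = 0.026680/0.70548 = 0.0378.
Update on result 2 ('flagged'): P(H) ← 0.768·0.0378 / (0.768·0.0378 + 0.233·0.9622) = 0.029045/0.25323 = 0.1147.
Update on result 3 ('flagged'): P(H) ← 0.768·0.1147 / (0.768·0.1147 + 0.233·0.8853) = 0.088086/0.29436 = 0.2992.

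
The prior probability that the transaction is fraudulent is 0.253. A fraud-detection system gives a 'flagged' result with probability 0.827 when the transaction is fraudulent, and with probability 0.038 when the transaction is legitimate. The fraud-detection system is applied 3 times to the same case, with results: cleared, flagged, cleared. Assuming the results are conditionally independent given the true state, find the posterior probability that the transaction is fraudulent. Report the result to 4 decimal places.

Let H be the event that the transaction is fraudulent; start with P(H) = 0.253. P('flagged'|H) = 0.827, P('flagged'|¬H) = 0.038.
Update on result 1 ('cleared'): P(H) ← 0.173·0.2530 / (0.173·0.2530 + 0.962·0.7470) = 0.043769/0.76238 = 0.0574.
Update on result 2 ('flagged'): P(H) ← 0.827·0.0574 / (0.827·0.0574 + 0.038·0.9426) = 0.047479/0.083297 = 0.5700.
Update on result 3 ('cleared'): P(H) ← 0.173·0.5700 / (0.173·0.5700 + 0.962·0.4300) = 0.098609/0.51228 = 0.1925.

Posterior P(H) ≈ 0.1925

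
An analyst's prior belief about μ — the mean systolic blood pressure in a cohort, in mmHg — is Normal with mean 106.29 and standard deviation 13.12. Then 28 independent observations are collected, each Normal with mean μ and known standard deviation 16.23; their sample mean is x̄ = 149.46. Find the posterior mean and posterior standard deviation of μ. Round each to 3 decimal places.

Prior precision 1/τ₀² = 1/13.12² = 0.00580941; data precision n/σ² = 28/16.23² = 0.106297.
Posterior precision = 0.00580941 + 0.106297 = 0.112106, giving posterior SD = 1/√0.112106 = 2.987.
Posterior mean = (0.00580941·106.29 + 0.106297·149.46) / 0.112106 = 147.223.

Posterior mean ≈ 147.223; posterior SD ≈ 2.987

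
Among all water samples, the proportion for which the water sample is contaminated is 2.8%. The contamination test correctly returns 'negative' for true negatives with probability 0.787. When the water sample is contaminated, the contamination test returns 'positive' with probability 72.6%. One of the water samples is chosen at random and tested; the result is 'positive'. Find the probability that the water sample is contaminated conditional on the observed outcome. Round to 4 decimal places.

Let H be the event that the water sample is contaminated. P(H) = 0.028, so P(¬H) = 0.972. With E the 'positive' result, P(E|H) = 0.726 and P(E|¬H) = 0.213.
P(E) = 0.726·0.028 + 0.213·0.972 = 0.020328 + 0.20704 = 0.22736.
By Bayes' theorem, P(H|E) = 0.020328 / 0.22736 = 0.0894.

P(H | E) ≈ 0.0894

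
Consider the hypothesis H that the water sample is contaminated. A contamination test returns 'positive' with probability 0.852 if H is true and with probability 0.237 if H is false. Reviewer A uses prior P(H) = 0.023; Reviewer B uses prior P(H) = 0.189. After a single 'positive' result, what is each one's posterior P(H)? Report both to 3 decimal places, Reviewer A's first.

Reviewer A: 0.078; Reviewer B: 0.456

The likelihood ratio for a 'positive' result is 0.852/0.237 = 3.5949.
Reviewer A: prior odds 0.023/0.977 = 0.023541; posterior odds 0.084630; posterior probability 0.078.
Reviewer B: prior odds 0.189/0.811 = 0.23305; posterior odds 0.83778; posterior probability 0.456.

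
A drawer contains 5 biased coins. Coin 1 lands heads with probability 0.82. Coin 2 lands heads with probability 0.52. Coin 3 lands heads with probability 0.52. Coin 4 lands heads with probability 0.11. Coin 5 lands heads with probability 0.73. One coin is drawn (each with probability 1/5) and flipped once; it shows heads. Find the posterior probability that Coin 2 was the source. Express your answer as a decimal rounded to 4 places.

Posterior probability ≈ 0.1926

P(heads|C1) = 0.82; P(heads|C2) = 0.52; P(heads|C3) = 0.52; P(heads|C4) = 0.11; P(heads|C5) = 0.73.
Prior × likelihood for each source: 0.2·0.82=0.1640, 0.2·0.52=0.1040, 0.2·0.52=0.1040, 0.2·0.11=0.02200, 0.2·0.73=0.1460. Summing gives P(heads) = 0.54000.
P(Coin 2 | heads) = 0.1040 / 0.54000 = 0.1926.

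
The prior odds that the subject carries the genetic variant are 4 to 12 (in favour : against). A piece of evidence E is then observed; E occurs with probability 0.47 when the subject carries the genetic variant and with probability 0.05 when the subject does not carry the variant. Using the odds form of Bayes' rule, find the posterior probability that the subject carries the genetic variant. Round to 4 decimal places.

Prior odds = 4/12 = 0.33333.
Likelihood ratio for E = 0.47/0.05 = 9.4000.
Posterior odds = prior odds × LR = 3.1333.
Posterior probability = odds/(1+odds) = 3.1333/4.1333 = 0.7581.

Posterior probability ≈ 0.7581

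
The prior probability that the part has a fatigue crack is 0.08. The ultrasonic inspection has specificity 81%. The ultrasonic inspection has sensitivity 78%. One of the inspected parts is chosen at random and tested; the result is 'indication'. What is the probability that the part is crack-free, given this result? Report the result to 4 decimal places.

P(¬H | E) ≈ 0.7369

Let H be the event that the part has a fatigue crack. P(H) = 0.08, so P(¬H) = 0.92. With E the 'indication' result, P(E|H) = 0.78 and P(E|¬H) = 0.19.
P(E) = 0.78·0.08 + 0.19·0.92 = 0.062400 + 0.17480 = 0.23720.
By Bayes' theorem, P(H|E) = 0.062400 / 0.23720 = 0.2631. Hence P(¬H|E) = 1 − 0.2631 = 0.7369.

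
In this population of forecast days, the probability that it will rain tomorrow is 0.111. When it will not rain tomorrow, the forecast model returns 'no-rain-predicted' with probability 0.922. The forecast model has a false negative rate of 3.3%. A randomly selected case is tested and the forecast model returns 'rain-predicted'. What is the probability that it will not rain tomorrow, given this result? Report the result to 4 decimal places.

P(¬H | E) ≈ 0.3925

Let H be the event that it will rain tomorrow. P(H) = 0.111, so P(¬H) = 0.889. With E the 'rain-predicted' result, P(E|H) = 0.967 and P(E|¬H) = 0.078.
P(E) = 0.967·0.111 + 0.078·0.889 = 0.10734 + 0.069342 = 0.17668.
By Bayes' theorem, P(H|E) = 0.10734 / 0.17668 = 0.6075. Hence P(¬H|E) = 1 − 0.6075 = 0.3925.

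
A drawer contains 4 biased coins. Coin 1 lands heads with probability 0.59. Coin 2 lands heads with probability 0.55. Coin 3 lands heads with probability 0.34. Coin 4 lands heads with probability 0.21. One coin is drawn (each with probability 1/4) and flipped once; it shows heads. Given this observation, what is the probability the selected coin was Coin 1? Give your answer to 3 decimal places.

Tabulate prior·likelihood by source: [1] prior 0.25, lik 0.59, product 0.1475; [2] prior 0.25, lik 0.55, product 0.1375; [3] prior 0.25, lik 0.34, product 0.08500; [4] prior 0.25, lik 0.21, product 0.05250.
Normalizing constant = 0.42250; the posterior for Coin 1 is its product over the sum, 0.1475/0.42250 = 0.349.

Posterior probability ≈ 0.349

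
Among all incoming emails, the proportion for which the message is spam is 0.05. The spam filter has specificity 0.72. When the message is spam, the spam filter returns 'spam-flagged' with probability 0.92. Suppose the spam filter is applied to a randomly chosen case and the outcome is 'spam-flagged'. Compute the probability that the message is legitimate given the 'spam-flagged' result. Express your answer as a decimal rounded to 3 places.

Let H be the event that the message is spam. P(H) = 0.05, so P(¬H) = 0.95. With E the 'spam-flagged' result, P(E|H) = 0.92 and P(E|¬H) = 0.28.
P(E) = 0.92·0.05 + 0.28·0.95 = 0.046000 + 0.26600 = 0.31200.
By Bayes' theorem, P(H|E) = 0.046000 / 0.31200 = 0.147. Hence P(¬H|E) = 1 − 0.147 = 0.853.

P(¬H | E) ≈ 0.853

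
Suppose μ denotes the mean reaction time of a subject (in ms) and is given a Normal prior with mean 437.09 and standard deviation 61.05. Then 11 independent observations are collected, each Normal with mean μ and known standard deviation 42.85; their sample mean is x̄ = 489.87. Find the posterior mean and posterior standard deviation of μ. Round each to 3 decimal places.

Posterior mean ≈ 487.608; posterior SD ≈ 12.640

With known σ, the Normal prior is conjugate. Weight on the data is w = (n/σ²)/(n/σ² + 1/τ₀²) = 0.00599089/(0.00599089+0.00026830) = 0.95713.
Posterior mean = w·x̄ + (1−w)·μ₀ = 0.95713·489.87 + 0.042866·437.09 = 487.608. Posterior variance = 1/(0.00599089+0.00026830) = 159.765, so SD = 12.640.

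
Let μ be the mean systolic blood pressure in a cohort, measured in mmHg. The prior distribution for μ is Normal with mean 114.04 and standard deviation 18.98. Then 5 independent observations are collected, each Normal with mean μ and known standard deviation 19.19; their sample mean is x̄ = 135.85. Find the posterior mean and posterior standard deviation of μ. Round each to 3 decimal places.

With known σ, the Normal prior is conjugate. Weight on the data is w = (n/σ²)/(n/σ² + 1/τ₀²) = 0.0135775/(0.0135775+0.00277592) = 0.83025.
Posterior mean = w·x̄ + (1−w)·μ₀ = 0.83025·135.85 + 0.16975·114.04 = 132.148. Posterior variance = 1/(0.0135775+0.00277592) = 61.1492, so SD = 7.820.

Posterior mean ≈ 132.148; posterior SD ≈ 7.820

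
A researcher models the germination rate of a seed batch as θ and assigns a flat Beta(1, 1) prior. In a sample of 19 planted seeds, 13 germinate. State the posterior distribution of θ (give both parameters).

Observing 13 successes and 6 failures updates Beta(1, 1) by adding the success and failure counts to the two shape parameters: α = 1+13 = 14, β = 1+6 = 7.

Posterior: Beta(14, 7)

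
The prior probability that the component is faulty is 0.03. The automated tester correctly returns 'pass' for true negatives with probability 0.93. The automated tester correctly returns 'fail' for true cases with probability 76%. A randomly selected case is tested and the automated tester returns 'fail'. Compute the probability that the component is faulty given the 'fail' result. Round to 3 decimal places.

P(H | E) ≈ 0.251

Write H for 'the component is faulty'. Prior odds H:¬H = 0.03/0.97 = 0.030928. For the 'fail' outcome, the likelihood ratio is 0.76/0.07 = 10.857.
Posterior odds = 0.030928 × 10.857 = 0.33579, so P(H|E) = 0.33579/(1+0.33579) = 0.251.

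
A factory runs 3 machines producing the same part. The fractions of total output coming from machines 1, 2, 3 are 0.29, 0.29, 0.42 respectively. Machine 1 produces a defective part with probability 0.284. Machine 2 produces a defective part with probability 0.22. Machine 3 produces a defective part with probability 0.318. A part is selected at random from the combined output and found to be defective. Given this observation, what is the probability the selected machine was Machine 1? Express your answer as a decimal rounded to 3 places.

P(defective|M1) = 0.284; P(defective|M2) = 0.22; P(defective|M3) = 0.318.
Prior × likelihood for each source: 0.29·0.284=0.08236, 0.29·0.22=0.06380, 0.42·0.318=0.1336. Summing gives P(defective) = 0.27972.
P(Machine 1 | defective) = 0.08236 / 0.27972 = 0.294.

Posterior probability ≈ 0.294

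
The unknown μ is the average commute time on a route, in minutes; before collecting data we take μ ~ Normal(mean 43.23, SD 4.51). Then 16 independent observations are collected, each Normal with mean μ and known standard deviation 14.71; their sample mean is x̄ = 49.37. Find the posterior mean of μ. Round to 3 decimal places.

With known σ, the Normal prior is conjugate. Weight on the data is w = (n/σ²)/(n/σ² + 1/τ₀²) = 0.0739426/(0.0739426+0.0491640) = 0.60064.
Posterior mean = w·x̄ + (1−w)·μ₀ = 0.60064·49.37 + 0.39936·43.23 = 46.918.

Posterior mean ≈ 46.918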